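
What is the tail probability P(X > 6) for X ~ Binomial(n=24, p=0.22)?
0.264350

We have X ~ Binomial(n=24, p=0.22).

P(X > 6) = 1 - P(X ≤ 6)
                = 1 - F(6)
                = 1 - 0.735650
                = 0.264350

So there's approximately a 26.4% chance that X exceeds 6.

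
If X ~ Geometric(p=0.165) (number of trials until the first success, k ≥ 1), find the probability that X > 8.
0.236315

We have X ~ Geometric(p=0.165) (number of trials until the first success, k ≥ 1).

P(X > 8) = 1 - P(X ≤ 8)
                = 1 - F(8)
                = 1 - 0.763685
                = 0.236315

So there's approximately a 23.6% chance that X exceeds 8.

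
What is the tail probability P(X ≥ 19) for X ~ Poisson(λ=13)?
0.069833

We have X ~ Poisson(λ=13).

For discrete distributions, P(X ≥ 19) = 1 - P(X ≤ 18).

P(X ≤ 18) = 0.930167
P(X ≥ 19) = 1 - 0.930167 = 0.069833

So there's approximately a 7.0% chance that X is at least 19.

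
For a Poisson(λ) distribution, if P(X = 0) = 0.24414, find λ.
λ = 1.4100

For a Poisson(λ) distribution, the PMF at 0 is:
P(X = 0) = λ^0 e^(-λ) / 0! = e^(-λ)

Given P(X = 0) = 0.24414:
e^(-λ) = 0.24414
-λ = ln(0.24414)
λ = -ln(0.24414) = 1.4100

Verification: e^(-1.4100) = 0.24414 ✓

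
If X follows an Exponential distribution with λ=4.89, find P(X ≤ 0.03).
0.136447

We have X ~ Exponential(λ=4.89).

The CDF gives us P(X ≤ k).

Using the CDF:
P(X ≤ 0.03) = 0.136447

This means there's approximately a 13.6% chance that X is at most 0.03.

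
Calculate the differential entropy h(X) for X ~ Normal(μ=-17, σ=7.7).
3.4602 nats

We have X ~ Normal(μ=-17, σ=7.7).

The differential entropy measures the uncertainty or information content of the distribution.

For a Normal distribution with μ=-17, σ=7.7:
h(X) = 3.4602 nats

(In bits, this would be 4.9920 bits.)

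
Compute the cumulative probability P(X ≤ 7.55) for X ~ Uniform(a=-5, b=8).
0.965385

We have X ~ Uniform(a=-5, b=8).

The CDF gives us P(X ≤ k).

Using the CDF:
P(X ≤ 7.55) = 0.965385

This means there's approximately a 96.5% chance that X is at most 7.55.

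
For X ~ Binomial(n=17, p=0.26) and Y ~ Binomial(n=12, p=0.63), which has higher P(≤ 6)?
X has higher probability (P(X ≤ 6) = 0.8732 > P(Y ≤ 6) = 0.2588)

Compute P(≤ 6) for each distribution:

X ~ Binomial(n=17, p=0.26):
P(X ≤ 6) = 0.8732

Y ~ Binomial(n=12, p=0.63):
P(Y ≤ 6) = 0.2588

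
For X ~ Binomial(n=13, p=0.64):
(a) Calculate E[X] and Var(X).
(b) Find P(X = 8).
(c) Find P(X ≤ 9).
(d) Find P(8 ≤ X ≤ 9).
(a) E[X] = 8.3200, Var(X) = 2.9952
(b) P(X = 8) = 0.219044
(c) P(X ≤ 9) = 0.746446
(d) P(8 ≤ X ≤ 9) = 0.435383

We have X ~ Binomial(n=13, p=0.64).

(a) Moments:
E[X] = 8.3200
Var(X) = 2.9952
σ = √Var(X) = 1.7307

(b) Point probability using PMF:
P(X = 8) = 0.219044

(c) Cumulative probability using CDF:
P(X ≤ 9) = F(9) = 0.746446

(d) Range probability:
P(8 ≤ X ≤ 9) = P(X ≤ 9) - P(X ≤ 7)
                   = F(9) - F(7)
                   = 0.746446 - 0.311063
                   = 0.435383

This means approximately 43.5% of outcomes fall in the interval [8, 9].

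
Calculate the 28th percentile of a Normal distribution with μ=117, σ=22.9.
103.6529

We have X ~ Normal(μ=117, σ=22.9).

We want to find x such that P(X ≤ x) = 0.28.

This is the 28th percentile, which means 28% of values fall below this point.

Using the inverse CDF (quantile function):
x = F⁻¹(0.28) = 103.6529

Verification: P(X ≤ 103.6529) = 0.28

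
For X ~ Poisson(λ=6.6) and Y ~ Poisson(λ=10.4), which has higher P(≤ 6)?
X has higher probability (P(X ≤ 6) = 0.5108 > P(Y ≤ 6) = 0.1069)

Compute P(≤ 6) for each distribution:

X ~ Poisson(λ=6.6):
P(X ≤ 6) = 0.5108

Y ~ Poisson(λ=10.4):
P(Y ≤ 6) = 0.1069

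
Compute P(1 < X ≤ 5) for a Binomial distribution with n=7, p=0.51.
0.874475

We have X ~ Binomial(n=7, p=0.51).

To find P(1 < X ≤ 5), we use:
P(1 < X ≤ 5) = P(X ≤ 5) - P(X ≤ 1)
                 = F(5) - F(1)
                 = 0.930671 - 0.056196
                 = 0.874475

So there's approximately a 87.4% chance that X falls in this range.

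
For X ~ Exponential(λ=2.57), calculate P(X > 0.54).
0.249624

We have X ~ Exponential(λ=2.57).

P(X > 0.54) = 1 - P(X ≤ 0.54)
                = 1 - F(0.54)
                = 1 - 0.750376
                = 0.249624

So there's approximately a 25.0% chance that X exceeds 0.54.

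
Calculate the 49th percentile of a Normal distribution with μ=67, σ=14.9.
66.6265

We have X ~ Normal(μ=67, σ=14.9).

We want to find x such that P(X ≤ x) = 0.49.

This is the 49th percentile, which means 49% of values fall below this point.

Using the inverse CDF (quantile function):
x = F⁻¹(0.49) = 66.6265

Verification: P(X ≤ 66.6265) = 0.49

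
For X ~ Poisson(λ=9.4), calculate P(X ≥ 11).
0.342356

We have X ~ Poisson(λ=9.4).

For discrete distributions, P(X ≥ 11) = 1 - P(X ≤ 10).

P(X ≤ 10) = 0.657644
P(X ≥ 11) = 1 - 0.657644 = 0.342356

So there's approximately a 34.2% chance that X is at least 11.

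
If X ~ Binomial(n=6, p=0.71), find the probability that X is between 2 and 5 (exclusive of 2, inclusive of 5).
0.809086

We have X ~ Binomial(n=6, p=0.71).

To find P(2 < X ≤ 5), we use:
P(2 < X ≤ 5) = P(X ≤ 5) - P(X ≤ 2)
                 = F(5) - F(2)
                 = 0.871900 - 0.062814
                 = 0.809086

So there's approximately a 80.9% chance that X falls in this range.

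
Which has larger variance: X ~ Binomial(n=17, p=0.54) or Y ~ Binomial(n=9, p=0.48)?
X has larger variance (4.2228 > 2.2464)

Compute the variance for each distribution:

X ~ Binomial(n=17, p=0.54):
Var(X) = 4.2228

Y ~ Binomial(n=9, p=0.48):
Var(Y) = 2.2464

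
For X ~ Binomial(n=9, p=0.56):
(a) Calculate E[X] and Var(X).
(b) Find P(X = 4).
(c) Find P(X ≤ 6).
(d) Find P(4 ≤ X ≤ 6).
(a) E[X] = 5.0400, Var(X) = 2.2176
(b) P(X = 4) = 0.204355
(c) P(X ≤ 6) = 0.835912
(d) P(4 ≤ X ≤ 6) = 0.685125

We have X ~ Binomial(n=9, p=0.56).

(a) Moments:
E[X] = 5.0400
Var(X) = 2.2176
σ = √Var(X) = 1.4892

(b) Point probability using PMF:
P(X = 4) = 0.204355

(c) Cumulative probability using CDF:
P(X ≤ 6) = F(6) = 0.835912

(d) Range probability:
P(4 ≤ X ≤ 6) = P(X ≤ 6) - P(X ≤ 3)
                   = F(6) - F(3)
                   = 0.835912 - 0.150787
                   = 0.685125

This means approximately 68.5% of outcomes fall in the interval [4, 6].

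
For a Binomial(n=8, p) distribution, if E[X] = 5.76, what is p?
p = 0.72

For a Binomial(n, p) distribution:
E[X] = n × p

Given n = 8 and E[X] = 5.76:
5.76 = 8 × p
p = 5.76 / 8 = 0.72

Verification: Binomial(8, 0.72) has E[X] = 5.76 ✓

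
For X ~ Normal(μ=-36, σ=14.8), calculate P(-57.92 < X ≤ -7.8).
0.902344

We have X ~ Normal(μ=-36, σ=14.8).

To find P(-57.92 < X ≤ -7.8), we use:
P(-57.92 < X ≤ -7.8) = P(X ≤ -7.8) - P(X ≤ -57.92)
                 = F(-7.8) - F(-57.92)
                 = 0.971636 - 0.069292
                 = 0.902344

So there's approximately a 90.2% chance that X falls in this range.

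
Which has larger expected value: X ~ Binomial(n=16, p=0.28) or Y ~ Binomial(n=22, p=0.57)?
Y has larger mean (12.5400 > 4.4800)

Compute the expected value for each distribution:

X ~ Binomial(n=16, p=0.28):
E[X] = 4.4800

Y ~ Binomial(n=22, p=0.57):
E[Y] = 12.5400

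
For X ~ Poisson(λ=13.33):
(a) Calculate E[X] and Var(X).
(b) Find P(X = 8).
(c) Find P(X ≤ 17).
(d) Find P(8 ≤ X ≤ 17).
(a) E[X] = 13.3300, Var(X) = 13.3300
(b) P(X = 8) = 0.040177
(c) P(X ≤ 17) = 0.871407
(d) P(8 ≤ X ≤ 17) = 0.825986

We have X ~ Poisson(λ=13.33).

(a) Moments:
E[X] = 13.3300
Var(X) = 13.3300
σ = √Var(X) = 3.6510

(b) Point probability using PMF:
P(X = 8) = 0.040177

(c) Cumulative probability using CDF:
P(X ≤ 17) = F(17) = 0.871407

(d) Range probability:
P(8 ≤ X ≤ 17) = P(X ≤ 17) - P(X ≤ 7)
                   = F(17) - F(7)
                   = 0.871407 - 0.045420
                   = 0.825986

This means approximately 82.6% of outcomes fall in the interval [8, 17].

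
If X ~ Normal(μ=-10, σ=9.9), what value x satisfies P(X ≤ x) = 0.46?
-10.9943

We have X ~ Normal(μ=-10, σ=9.9).

We want to find x such that P(X ≤ x) = 0.46.

This is the 46th percentile, which means 46% of values fall below this point.

Using the inverse CDF (quantile function):
x = F⁻¹(0.46) = -10.9943

Verification: P(X ≤ -10.9943) = 0.46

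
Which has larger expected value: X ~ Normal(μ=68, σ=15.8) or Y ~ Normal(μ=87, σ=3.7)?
Y has larger mean (87.0000 > 68.0000)

Compute the expected value for each distribution:

X ~ Normal(μ=68, σ=15.8):
E[X] = 68.0000

Y ~ Normal(μ=87, σ=3.7):
E[Y] = 87.0000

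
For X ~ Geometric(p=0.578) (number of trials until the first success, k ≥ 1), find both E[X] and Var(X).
E[X] = 1.7301, Var(X) = 1.2632

We have X ~ Geometric(p=0.578) (number of trials until the first success, k ≥ 1).

For a Geometric distribution with p=0.578 (number of trials until the first success, k ≥ 1):

Expected value:
E[X] = 1.7301

Variance:
Var(X) = 1.2632

Standard deviation:
σ = √Var(X) = 1.1239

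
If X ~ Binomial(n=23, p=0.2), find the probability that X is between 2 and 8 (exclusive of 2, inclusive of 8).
0.839472

We have X ~ Binomial(n=23, p=0.2).

To find P(2 < X ≤ 8), we use:
P(2 < X ≤ 8) = P(X ≤ 8) - P(X ≤ 2)
                 = F(8) - F(2)
                 = 0.972658 - 0.133185
                 = 0.839472

So there's approximately a 83.9% chance that X falls in this range.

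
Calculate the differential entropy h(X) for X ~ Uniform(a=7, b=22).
2.7081 nats

We have X ~ Uniform(a=7, b=22).

The differential entropy measures the uncertainty or information content of the distribution.

For a Uniform distribution with a=7, b=22:
h(X) = 2.7081 nats

(In bits, this would be 3.9069 bits.)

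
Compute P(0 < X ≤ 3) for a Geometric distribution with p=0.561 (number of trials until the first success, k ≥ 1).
0.915395

We have X ~ Geometric(p=0.561) (number of trials until the first success, k ≥ 1).

To find P(0 < X ≤ 3), we use:
P(0 < X ≤ 3) = P(X ≤ 3) - P(X ≤ 0)
                 = F(3) - F(0)
                 = 0.915395 - 0.000000
                 = 0.915395

So there's approximately a 91.5% chance that X falls in this range.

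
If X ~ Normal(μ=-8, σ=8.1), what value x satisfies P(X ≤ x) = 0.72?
-3.2790

We have X ~ Normal(μ=-8, σ=8.1).

We want to find x such that P(X ≤ x) = 0.72.

This is the 72nd percentile, which means 72% of values fall below this point.

Using the inverse CDF (quantile function):
x = F⁻¹(0.72) = -3.2790

Verification: P(X ≤ -3.2790) = 0.72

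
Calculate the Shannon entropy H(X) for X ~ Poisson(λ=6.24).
2.3196 nats

We have X ~ Poisson(λ=6.24).

The Shannon entropy measures the uncertainty or information content of the distribution.

For a Poisson distribution with λ=6.24:
H(X) = 2.3196 nats

(In bits, this would be 3.3465 bits.)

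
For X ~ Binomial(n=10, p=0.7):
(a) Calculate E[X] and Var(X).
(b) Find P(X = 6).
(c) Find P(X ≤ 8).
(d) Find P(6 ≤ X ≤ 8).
(a) E[X] = 7.0000, Var(X) = 2.1000
(b) P(X = 6) = 0.200121
(c) P(X ≤ 8) = 0.850692
(d) P(6 ≤ X ≤ 8) = 0.700423

We have X ~ Binomial(n=10, p=0.7).

(a) Moments:
E[X] = 7.0000
Var(X) = 2.1000
σ = √Var(X) = 1.4491

(b) Point probability using PMF:
P(X = 6) = 0.200121

(c) Cumulative probability using CDF:
P(X ≤ 8) = F(8) = 0.850692

(d) Range probability:
P(6 ≤ X ≤ 8) = P(X ≤ 8) - P(X ≤ 5)
                   = F(8) - F(5)
                   = 0.850692 - 0.150268
                   = 0.700423

This means approximately 70.0% of outcomes fall in the interval [6, 8].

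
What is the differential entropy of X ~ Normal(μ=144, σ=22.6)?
4.5369 nats

We have X ~ Normal(μ=144, σ=22.6).

The differential entropy measures the uncertainty or information content of the distribution.

For a Normal distribution with μ=144, σ=22.6:
h(X) = 4.5369 nats

(In bits, this would be 6.5453 bits.)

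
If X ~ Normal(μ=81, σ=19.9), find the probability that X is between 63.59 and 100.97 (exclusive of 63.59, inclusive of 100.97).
0.651373

We have X ~ Normal(μ=81, σ=19.9).

To find P(63.59 < X ≤ 100.97), we use:
P(63.59 < X ≤ 100.97) = P(X ≤ 100.97) - P(X ≤ 63.59)
                 = F(100.97) - F(63.59)
                 = 0.842194 - 0.190821
                 = 0.651373

So there's approximately a 65.1% chance that X falls in this range.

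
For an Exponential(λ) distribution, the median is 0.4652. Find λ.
λ = 1.4900

For X ~ Exponential(λ), the CDF is F(x) = 1 - e^(-λx).
The median m satisfies F(m) = 0.5:
1 - e^(-λm) = 0.5
e^(-λm) = 0.5
λm = ln(2)
m = ln(2) / λ

Given m = 0.4652:
λ = ln(2) / 0.4652 = 0.693147 / 0.4652 = 1.4900

Verification: ln(2) / 1.4900 = 0.4652 ✓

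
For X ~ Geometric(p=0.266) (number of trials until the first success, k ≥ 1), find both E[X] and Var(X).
E[X] = 3.7594, Var(X) = 10.3737

We have X ~ Geometric(p=0.266) (number of trials until the first success, k ≥ 1).

For a Geometric distribution with p=0.266 (number of trials until the first success, k ≥ 1):

Expected value:
E[X] = 3.7594

Variance:
Var(X) = 10.3737

Standard deviation:
σ = √Var(X) = 3.2208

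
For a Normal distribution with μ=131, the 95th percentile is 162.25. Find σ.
σ = 18.9987

For X ~ Normal(μ, σ), the p-th percentile satisfies x = μ + z_p × σ,
where z_p = Φ⁻¹(p) is the standard normal quantile.

Step 1: z_{0.95} = Φ⁻¹(0.95) = 1.6449

Step 2: Solve for σ:
162.25 = 131 + 1.6449 × σ
σ = (162.25 - 131) / 1.6449
σ = 31.25 / 1.6449
σ = 18.9987

Verification: μ + z × σ = 131 + 1.6449 × 18.9987 = 162.25 ✓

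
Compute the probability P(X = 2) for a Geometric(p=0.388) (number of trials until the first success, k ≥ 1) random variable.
0.237456

We have X ~ Geometric(p=0.388) (number of trials until the first success, k ≥ 1).

For a Geometric distribution, the PMF gives us the probability of each outcome.

Using the PMF formula:
P(X = 2) = 0.237456

Rounded to 4 decimal places: 0.2375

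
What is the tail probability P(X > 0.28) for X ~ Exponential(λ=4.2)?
0.308510

We have X ~ Exponential(λ=4.2).

P(X > 0.28) = 1 - P(X ≤ 0.28)
                = 1 - F(0.28)
                = 1 - 0.691490
                = 0.308510

So there's approximately a 30.9% chance that X exceeds 0.28.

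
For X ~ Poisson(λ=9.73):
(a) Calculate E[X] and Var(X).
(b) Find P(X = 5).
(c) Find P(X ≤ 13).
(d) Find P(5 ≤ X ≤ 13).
(a) E[X] = 9.7300, Var(X) = 9.7300
(b) P(X = 5) = 0.043221
(c) P(X ≤ 13) = 0.883344
(d) P(5 ≤ X ≤ 13) = 0.848549

We have X ~ Poisson(λ=9.73).

(a) Moments:
E[X] = 9.7300
Var(X) = 9.7300
σ = √Var(X) = 3.1193

(b) Point probability using PMF:
P(X = 5) = 0.043221

(c) Cumulative probability using CDF:
P(X ≤ 13) = F(13) = 0.883344

(d) Range probability:
P(5 ≤ X ≤ 13) = P(X ≤ 13) - P(X ≤ 4)
                   = F(13) - F(4)
                   = 0.883344 - 0.034794
                   = 0.848549

This means approximately 84.9% of outcomes fall in the interval [5, 13].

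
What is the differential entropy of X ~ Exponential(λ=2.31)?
0.1628 nats

We have X ~ Exponential(λ=2.31).

The differential entropy measures the uncertainty or information content of the distribution.

For an Exponential distribution with λ=2.31:
h(X) = 0.1628 nats

(In bits, this would be 0.2348 bits.)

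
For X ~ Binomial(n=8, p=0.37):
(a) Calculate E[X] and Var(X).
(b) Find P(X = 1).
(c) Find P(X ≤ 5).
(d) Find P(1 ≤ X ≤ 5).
(a) E[X] = 2.9600, Var(X) = 1.8648
(b) P(X = 1) = 0.116594
(c) P(X ≤ 5) = 0.966351
(d) P(1 ≤ X ≤ 5) = 0.941535

We have X ~ Binomial(n=8, p=0.37).

(a) Moments:
E[X] = 2.9600
Var(X) = 1.8648
σ = √Var(X) = 1.3656

(b) Point probability using PMF:
P(X = 1) = 0.116594

(c) Cumulative probability using CDF:
P(X ≤ 5) = F(5) = 0.966351

(d) Range probability:
P(1 ≤ X ≤ 5) = P(X ≤ 5) - P(X ≤ 0)
                   = F(5) - F(0)
                   = 0.966351 - 0.024816
                   = 0.941535

This means approximately 94.2% of outcomes fall in the interval [1, 5].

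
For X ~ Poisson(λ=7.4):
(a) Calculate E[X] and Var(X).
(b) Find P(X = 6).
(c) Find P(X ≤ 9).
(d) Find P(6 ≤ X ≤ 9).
(a) E[X] = 7.4000, Var(X) = 7.4000
(b) P(X = 6) = 0.139405
(c) P(X ≤ 9) = 0.787735
(d) P(6 ≤ X ≤ 9) = 0.535178

We have X ~ Poisson(λ=7.4).

(a) Moments:
E[X] = 7.4000
Var(X) = 7.4000
σ = √Var(X) = 2.7203

(b) Point probability using PMF:
P(X = 6) = 0.139405

(c) Cumulative probability using CDF:
P(X ≤ 9) = F(9) = 0.787735

(d) Range probability:
P(6 ≤ X ≤ 9) = P(X ≤ 9) - P(X ≤ 5)
                   = F(9) - F(5)
                   = 0.787735 - 0.252557
                   = 0.535178

This means approximately 53.5% of outcomes fall in the interval [6, 9].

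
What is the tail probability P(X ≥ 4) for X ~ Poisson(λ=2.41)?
0.223370

We have X ~ Poisson(λ=2.41).

For discrete distributions, P(X ≥ 4) = 1 - P(X ≤ 3).

P(X ≤ 3) = 0.776630
P(X ≥ 4) = 1 - 0.776630 = 0.223370

So there's approximately a 22.3% chance that X is at least 4.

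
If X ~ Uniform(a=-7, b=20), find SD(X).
7.7942

We have X ~ Uniform(a=-7, b=20).

For a Uniform distribution with a=-7, b=20:
σ = √Var(X) = 7.7942

The standard deviation is the square root of the variance.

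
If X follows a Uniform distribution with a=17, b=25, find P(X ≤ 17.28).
0.035000

We have X ~ Uniform(a=17, b=25).

The CDF gives us P(X ≤ k).

Using the CDF:
P(X ≤ 17.28) = 0.035000

This means there's approximately a 3.5% chance that X is at most 17.28.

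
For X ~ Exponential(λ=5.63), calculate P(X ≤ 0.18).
0.637017

We have X ~ Exponential(λ=5.63).

The CDF gives us P(X ≤ k).

Using the CDF:
P(X ≤ 0.18) = 0.637017

This means there's approximately a 63.7% chance that X is at most 0.18.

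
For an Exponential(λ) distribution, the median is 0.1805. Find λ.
λ = 3.8402

For X ~ Exponential(λ), the CDF is F(x) = 1 - e^(-λx).
The median m satisfies F(m) = 0.5:
1 - e^(-λm) = 0.5
e^(-λm) = 0.5
λm = ln(2)
m = ln(2) / λ

Given m = 0.1805:
λ = ln(2) / 0.1805 = 0.693147 / 0.1805 = 3.8402

Verification: ln(2) / 3.8402 = 0.1805 ✓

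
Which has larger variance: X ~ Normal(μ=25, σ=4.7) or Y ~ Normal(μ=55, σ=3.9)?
X has larger variance (22.0900 > 15.2100)

Compute the variance for each distribution:

X ~ Normal(μ=25, σ=4.7):
Var(X) = 22.0900

Y ~ Normal(μ=55, σ=3.9):
Var(Y) = 15.2100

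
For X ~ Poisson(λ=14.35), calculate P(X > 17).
0.198662

We have X ~ Poisson(λ=14.35).

P(X > 17) = 1 - P(X ≤ 17)
                = 1 - F(17)
                = 1 - 0.801338
                = 0.198662

So there's approximately a 19.9% chance that X exceeds 17.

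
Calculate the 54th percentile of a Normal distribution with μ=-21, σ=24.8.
-18.5092

We have X ~ Normal(μ=-21, σ=24.8).

We want to find x such that P(X ≤ x) = 0.54.

This is the 54th percentile, which means 54% of values fall below this point.

Using the inverse CDF (quantile function):
x = F⁻¹(0.54) = -18.5092

Verification: P(X ≤ -18.5092) = 0.54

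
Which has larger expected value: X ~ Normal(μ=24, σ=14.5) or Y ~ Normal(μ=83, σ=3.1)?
Y has larger mean (83.0000 > 24.0000)

Compute the expected value for each distribution:

X ~ Normal(μ=24, σ=14.5):
E[X] = 24.0000

Y ~ Normal(μ=83, σ=3.1):
E[Y] = 83.0000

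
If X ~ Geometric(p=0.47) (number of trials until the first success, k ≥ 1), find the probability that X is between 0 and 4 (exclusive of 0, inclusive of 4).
0.921095

We have X ~ Geometric(p=0.47) (number of trials until the first success, k ≥ 1).

To find P(0 < X ≤ 4), we use:
P(0 < X ≤ 4) = P(X ≤ 4) - P(X ≤ 0)
                 = F(4) - F(0)
                 = 0.921095 - 0.000000
                 = 0.921095

So there's approximately a 92.1% chance that X falls in this range.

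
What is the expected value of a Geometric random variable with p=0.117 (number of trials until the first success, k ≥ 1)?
8.5470

We have X ~ Geometric(p=0.117) (number of trials until the first success, k ≥ 1).

For a Geometric distribution with p=0.117 (number of trials until the first success, k ≥ 1):
E[X] = 8.5470

This is the expected (average) value of X.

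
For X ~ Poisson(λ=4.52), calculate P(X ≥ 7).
0.171520

We have X ~ Poisson(λ=4.52).

For discrete distributions, P(X ≥ 7) = 1 - P(X ≤ 6).

P(X ≤ 6) = 0.828480
P(X ≥ 7) = 1 - 0.828480 = 0.171520

So there's approximately a 17.2% chance that X is at least 7.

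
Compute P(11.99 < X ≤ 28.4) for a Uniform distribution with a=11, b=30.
0.863684

We have X ~ Uniform(a=11, b=30).

To find P(11.99 < X ≤ 28.4), we use:
P(11.99 < X ≤ 28.4) = P(X ≤ 28.4) - P(X ≤ 11.99)
                 = F(28.4) - F(11.99)
                 = 0.915789 - 0.052105
                 = 0.863684

So there's approximately a 86.4% chance that X falls in this range.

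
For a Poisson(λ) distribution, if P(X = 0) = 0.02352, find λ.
λ = 3.7499

For a Poisson(λ) distribution, the PMF at 0 is:
P(X = 0) = λ^0 e^(-λ) / 0! = e^(-λ)

Given P(X = 0) = 0.02352:
e^(-λ) = 0.02352
-λ = ln(0.02352)
λ = -ln(0.02352) = 3.7499

Verification: e^(-3.7499) = 0.02352 ✓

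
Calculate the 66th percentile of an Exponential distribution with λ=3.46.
0.3118

We have X ~ Exponential(λ=3.46).

We want to find x such that P(X ≤ x) = 0.66.

This is the 66th percentile, which means 66% of values fall below this point.

Using the inverse CDF (quantile function):
x = F⁻¹(0.66) = 0.3118

Verification: P(X ≤ 0.3118) = 0.66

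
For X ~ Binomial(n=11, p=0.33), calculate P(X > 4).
0.280694

We have X ~ Binomial(n=11, p=0.33).

P(X > 4) = 1 - P(X ≤ 4)
                = 1 - F(4)
                = 1 - 0.719306
                = 0.280694

So there's approximately a 28.1% chance that X exceeds 4.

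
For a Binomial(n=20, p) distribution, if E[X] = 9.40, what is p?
p = 0.47

For a Binomial(n, p) distribution:
E[X] = n × p

Given n = 20 and E[X] = 9.40:
9.40 = 20 × p
p = 9.40 / 20 = 0.47

Verification: Binomial(20, 0.47) has E[X] = 9.40 ✓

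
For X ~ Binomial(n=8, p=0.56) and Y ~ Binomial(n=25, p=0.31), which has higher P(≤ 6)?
X has higher probability (P(X ≤ 6) = 0.9295 > P(Y ≤ 6) = 0.3019)

Compute P(≤ 6) for each distribution:

X ~ Binomial(n=8, p=0.56):
P(X ≤ 6) = 0.9295

Y ~ Binomial(n=25, p=0.31):
P(Y ≤ 6) = 0.3019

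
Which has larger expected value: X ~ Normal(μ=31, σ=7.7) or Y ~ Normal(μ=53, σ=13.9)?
Y has larger mean (53.0000 > 31.0000)

Compute the expected value for each distribution:

X ~ Normal(μ=31, σ=7.7):
E[X] = 31.0000

Y ~ Normal(μ=53, σ=13.9):
E[Y] = 53.0000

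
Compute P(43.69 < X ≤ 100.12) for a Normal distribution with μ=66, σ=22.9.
0.766912

We have X ~ Normal(μ=66, σ=22.9).

To find P(43.69 < X ≤ 100.12), we use:
P(43.69 < X ≤ 100.12) = P(X ≤ 100.12) - P(X ≤ 43.69)
                 = F(100.12) - F(43.69)
                 = 0.931882 - 0.164970
                 = 0.766912

So there's approximately a 76.7% chance that X falls in this range.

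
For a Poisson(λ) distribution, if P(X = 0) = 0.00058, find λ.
λ = 7.4525

For a Poisson(λ) distribution, the PMF at 0 is:
P(X = 0) = λ^0 e^(-λ) / 0! = e^(-λ)

Given P(X = 0) = 0.00058:
e^(-λ) = 0.00058
-λ = ln(0.00058)
λ = -ln(0.00058) = 7.4525

Verification: e^(-7.4525) = 0.00058 ✓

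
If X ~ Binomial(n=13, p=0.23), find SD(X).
1.5173

We have X ~ Binomial(n=13, p=0.23).

For a Binomial distribution with n=13, p=0.23:
σ = √Var(X) = 1.5173

The standard deviation is the square root of the variance.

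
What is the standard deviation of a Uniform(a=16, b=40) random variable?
6.9282

We have X ~ Uniform(a=16, b=40).

For a Uniform distribution with a=16, b=40:
σ = √Var(X) = 6.9282

The standard deviation is the square root of the variance.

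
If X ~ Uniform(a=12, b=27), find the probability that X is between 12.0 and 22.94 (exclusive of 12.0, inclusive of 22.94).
0.729333

We have X ~ Uniform(a=12, b=27).

To find P(12.0 < X ≤ 22.94), we use:
P(12.0 < X ≤ 22.94) = P(X ≤ 22.94) - P(X ≤ 12.0)
                 = F(22.94) - F(12.0)
                 = 0.729333 - 0.000000
                 = 0.729333

So there's approximately a 72.9% chance that X falls in this range.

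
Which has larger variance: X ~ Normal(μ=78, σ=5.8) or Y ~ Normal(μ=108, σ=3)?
X has larger variance (33.6400 > 9.0000)

Compute the variance for each distribution:

X ~ Normal(μ=78, σ=5.8):
Var(X) = 33.6400

Y ~ Normal(μ=108, σ=3):
Var(Y) = 9.0000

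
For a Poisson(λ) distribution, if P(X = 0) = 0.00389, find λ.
λ = 5.5493

For a Poisson(λ) distribution, the PMF at 0 is:
P(X = 0) = λ^0 e^(-λ) / 0! = e^(-λ)

Given P(X = 0) = 0.00389:
e^(-λ) = 0.00389
-λ = ln(0.00389)
λ = -ln(0.00389) = 5.5493

Verification: e^(-5.5493) = 0.00389 ✓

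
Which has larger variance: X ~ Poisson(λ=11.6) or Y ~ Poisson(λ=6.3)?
X has larger variance (11.6000 > 6.3000)

Compute the variance for each distribution:

X ~ Poisson(λ=11.6):
Var(X) = 11.6000

Y ~ Poisson(λ=6.3):
Var(Y) = 6.3000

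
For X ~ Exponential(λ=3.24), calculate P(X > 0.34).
0.332339

We have X ~ Exponential(λ=3.24).

P(X > 0.34) = 1 - P(X ≤ 0.34)
                = 1 - F(0.34)
                = 1 - 0.667661
                = 0.332339

So there's approximately a 33.2% chance that X exceeds 0.34.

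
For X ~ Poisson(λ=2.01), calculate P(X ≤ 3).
0.855314

We have X ~ Poisson(λ=2.01).

The CDF gives us P(X ≤ k).

Using the CDF:
P(X ≤ 3) = 0.855314

This means there's approximately a 85.5% chance that X is at most 3.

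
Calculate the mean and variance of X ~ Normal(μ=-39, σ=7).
E[X] = -39.0000, Var(X) = 49.0000

We have X ~ Normal(μ=-39, σ=7).

For a Normal distribution with μ=-39, σ=7:

Expected value:
E[X] = -39.0000

Variance:
Var(X) = 49.0000

Standard deviation:
σ = √Var(X) = 7.0000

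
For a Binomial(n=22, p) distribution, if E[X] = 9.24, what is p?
p = 0.42

For a Binomial(n, p) distribution:
E[X] = n × p

Given n = 22 and E[X] = 9.24:
9.24 = 22 × p
p = 9.24 / 22 = 0.42

Verification: Binomial(22, 0.42) has E[X] = 9.24 ✓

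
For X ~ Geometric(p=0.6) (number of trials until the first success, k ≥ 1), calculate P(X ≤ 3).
0.936000

We have X ~ Geometric(p=0.6) (number of trials until the first success, k ≥ 1).

The CDF gives us P(X ≤ k).

Using the CDF:
P(X ≤ 3) = 0.936000

This means there's approximately a 93.6% chance that X is at most 3.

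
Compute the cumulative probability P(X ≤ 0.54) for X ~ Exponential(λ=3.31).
0.832605

We have X ~ Exponential(λ=3.31).

The CDF gives us P(X ≤ k).

Using the CDF:
P(X ≤ 0.54) = 0.832605

This means there's approximately a 83.3% chance that X is at most 0.54.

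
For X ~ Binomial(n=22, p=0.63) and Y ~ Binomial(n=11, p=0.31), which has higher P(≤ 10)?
Y has higher probability (P(Y ≤ 10) = 1.0000 > P(X ≤ 10) = 0.0710)

Compute P(≤ 10) for each distribution:

X ~ Binomial(n=22, p=0.63):
P(X ≤ 10) = 0.0710

Y ~ Binomial(n=11, p=0.31):
P(Y ≤ 10) = 1.0000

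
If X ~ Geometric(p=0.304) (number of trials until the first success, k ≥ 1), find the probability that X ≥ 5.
0.234659

We have X ~ Geometric(p=0.304) (number of trials until the first success, k ≥ 1).

For discrete distributions, P(X ≥ 5) = 1 - P(X ≤ 4).

P(X ≤ 4) = 0.765341
P(X ≥ 5) = 1 - 0.765341 = 0.234659

So there's approximately a 23.5% chance that X is at least 5.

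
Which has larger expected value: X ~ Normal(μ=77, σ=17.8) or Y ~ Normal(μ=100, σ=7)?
Y has larger mean (100.0000 > 77.0000)

Compute the expected value for each distribution:

X ~ Normal(μ=77, σ=17.8):
E[X] = 77.0000

Y ~ Normal(μ=100, σ=7):
E[Y] = 100.0000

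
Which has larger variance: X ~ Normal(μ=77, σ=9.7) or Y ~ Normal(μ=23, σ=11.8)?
Y has larger variance (139.2400 > 94.0900)

Compute the variance for each distribution:

X ~ Normal(μ=77, σ=9.7):
Var(X) = 94.0900

Y ~ Normal(μ=23, σ=11.8):
Var(Y) = 139.2400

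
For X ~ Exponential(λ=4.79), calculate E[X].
0.2088

We have X ~ Exponential(λ=4.79).

For an Exponential distribution with λ=4.79:
E[X] = 0.2088

This is the expected (average) value of X.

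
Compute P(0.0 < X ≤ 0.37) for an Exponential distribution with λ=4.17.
0.786240

We have X ~ Exponential(λ=4.17).

To find P(0.0 < X ≤ 0.37), we use:
P(0.0 < X ≤ 0.37) = P(X ≤ 0.37) - P(X ≤ 0.0)
                 = F(0.37) - F(0.0)
                 = 0.786240 - 0.000000
                 = 0.786240

So there's approximately a 78.6% chance that X falls in this range.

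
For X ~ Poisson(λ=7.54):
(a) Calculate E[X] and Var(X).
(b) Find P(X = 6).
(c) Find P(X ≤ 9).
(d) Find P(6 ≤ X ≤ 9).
(a) E[X] = 7.5400, Var(X) = 7.5400
(b) P(X = 6) = 0.135617
(c) P(X ≤ 9) = 0.771812
(d) P(6 ≤ X ≤ 9) = 0.534721

We have X ~ Poisson(λ=7.54).

(a) Moments:
E[X] = 7.5400
Var(X) = 7.5400
σ = √Var(X) = 2.7459

(b) Point probability using PMF:
P(X = 6) = 0.135617

(c) Cumulative probability using CDF:
P(X ≤ 9) = F(9) = 0.771812

(d) Range probability:
P(6 ≤ X ≤ 9) = P(X ≤ 9) - P(X ≤ 5)
                   = F(9) - F(5)
                   = 0.771812 - 0.237091
                   = 0.534721

This means approximately 53.5% of outcomes fall in the interval [6, 9].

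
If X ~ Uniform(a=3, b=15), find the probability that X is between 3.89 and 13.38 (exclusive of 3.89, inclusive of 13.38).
0.790833

We have X ~ Uniform(a=3, b=15).

To find P(3.89 < X ≤ 13.38), we use:
P(3.89 < X ≤ 13.38) = P(X ≤ 13.38) - P(X ≤ 3.89)
                 = F(13.38) - F(3.89)
                 = 0.865000 - 0.074167
                 = 0.790833

So there's approximately a 79.1% chance that X falls in this range.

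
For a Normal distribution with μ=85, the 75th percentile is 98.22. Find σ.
σ = 19.6000

For X ~ Normal(μ, σ), the p-th percentile satisfies x = μ + z_p × σ,
where z_p = Φ⁻¹(p) is the standard normal quantile.

Step 1: z_{0.75} = Φ⁻¹(0.75) = 0.6745

Step 2: Solve for σ:
98.22 = 85 + 0.6745 × σ
σ = (98.22 - 85) / 0.6745
σ = 13.22 / 0.6745
σ = 19.6000

Verification: μ + z × σ = 85 + 0.6745 × 19.6000 = 98.22 ✓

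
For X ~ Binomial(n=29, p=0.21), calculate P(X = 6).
0.180074

We have X ~ Binomial(n=29, p=0.21).

For a Binomial distribution, the PMF gives us the probability of each outcome.

Using the PMF formula:
P(X = 6) = 0.180074

Rounded to 4 decimal places: 0.1801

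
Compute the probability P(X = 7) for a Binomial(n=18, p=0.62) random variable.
0.026737

We have X ~ Binomial(n=18, p=0.62).

For a Binomial distribution, the PMF gives us the probability of each outcome.

Using the PMF formula:
P(X = 7) = 0.026737

Rounded to 4 decimal places: 0.0267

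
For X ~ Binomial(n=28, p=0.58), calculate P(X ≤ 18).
0.805636

We have X ~ Binomial(n=28, p=0.58).

The CDF gives us P(X ≤ k).

Using the CDF:
P(X ≤ 18) = 0.805636

This means there's approximately a 80.6% chance that X is at most 18.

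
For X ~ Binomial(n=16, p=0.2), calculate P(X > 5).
0.081688

We have X ~ Binomial(n=16, p=0.2).

P(X > 5) = 1 - P(X ≤ 5)
                = 1 - F(5)
                = 1 - 0.918312
                = 0.081688

So there's approximately a 8.2% chance that X exceeds 5.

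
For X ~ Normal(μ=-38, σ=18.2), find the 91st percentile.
-13.5983

We have X ~ Normal(μ=-38, σ=18.2).

We want to find x such that P(X ≤ x) = 0.91.

This is the 91st percentile, which means 91% of values fall below this point.

Using the inverse CDF (quantile function):
x = F⁻¹(0.91) = -13.5983

Verification: P(X ≤ -13.5983) = 0.91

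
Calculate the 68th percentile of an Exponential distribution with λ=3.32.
0.3432

We have X ~ Exponential(λ=3.32).

We want to find x such that P(X ≤ x) = 0.68.

This is the 68th percentile, which means 68% of values fall below this point.

Using the inverse CDF (quantile function):
x = F⁻¹(0.68) = 0.3432

Verification: P(X ≤ 0.3432) = 0.68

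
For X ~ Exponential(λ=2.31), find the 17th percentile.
0.0807

We have X ~ Exponential(λ=2.31).

We want to find x such that P(X ≤ x) = 0.17.

This is the 17th percentile, which means 17% of values fall below this point.

Using the inverse CDF (quantile function):
x = F⁻¹(0.17) = 0.0807

Verification: P(X ≤ 0.0807) = 0.17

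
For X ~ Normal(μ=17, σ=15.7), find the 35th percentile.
10.9505

We have X ~ Normal(μ=17, σ=15.7).

We want to find x such that P(X ≤ x) = 0.35.

This is the 35th percentile, which means 35% of values fall below this point.

Using the inverse CDF (quantile function):
x = F⁻¹(0.35) = 10.9505

Verification: P(X ≤ 10.9505) = 0.35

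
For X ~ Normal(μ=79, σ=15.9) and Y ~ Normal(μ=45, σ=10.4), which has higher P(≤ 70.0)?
Y has higher probability (P(Y ≤ 70.0) = 0.9919 > P(X ≤ 70.0) = 0.2857)

Compute P(≤ 70.0) for each distribution:

X ~ Normal(μ=79, σ=15.9):
P(X ≤ 70.0) = 0.2857

Y ~ Normal(μ=45, σ=10.4):
P(Y ≤ 70.0) = 0.9919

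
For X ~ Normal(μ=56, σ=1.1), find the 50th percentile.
56.0000

We have X ~ Normal(μ=56, σ=1.1).

We want to find x such that P(X ≤ x) = 0.5.

This is the 50th percentile, which means 50% of values fall below this point.

Using the inverse CDF (quantile function):
x = F⁻¹(0.5) = 56.0000

Verification: P(X ≤ 56.0000) = 0.5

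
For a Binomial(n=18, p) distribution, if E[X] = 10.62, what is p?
p = 0.59

For a Binomial(n, p) distribution:
E[X] = n × p

Given n = 18 and E[X] = 10.62:
10.62 = 18 × p
p = 10.62 / 18 = 0.59

Verification: Binomial(18, 0.59) has E[X] = 10.62 ✓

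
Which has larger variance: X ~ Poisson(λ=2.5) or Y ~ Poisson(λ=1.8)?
X has larger variance (2.5000 > 1.8000)

Compute the variance for each distribution:

X ~ Poisson(λ=2.5):
Var(X) = 2.5000

Y ~ Poisson(λ=1.8):
Var(Y) = 1.8000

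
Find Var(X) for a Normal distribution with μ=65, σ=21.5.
462.2500

We have X ~ Normal(μ=65, σ=21.5).

For a Normal distribution with μ=65, σ=21.5:
Var(X) = 462.2500

The variance measures the spread of the distribution around the mean.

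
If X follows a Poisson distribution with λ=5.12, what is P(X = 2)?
0.078329

We have X ~ Poisson(λ=5.12).

For a Poisson distribution, the PMF gives us the probability of each outcome.

Using the PMF formula:
P(X = 2) = 0.078329

Rounded to 4 decimal places: 0.0783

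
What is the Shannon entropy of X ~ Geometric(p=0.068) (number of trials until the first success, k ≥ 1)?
3.6534 nats

We have X ~ Geometric(p=0.068) (number of trials until the first success, k ≥ 1).

The Shannon entropy measures the uncertainty or information content of the distribution.

For a Geometric distribution with p=0.068 (number of trials until the first success, k ≥ 1):
H(X) = 3.6534 nats

(In bits, this would be 5.2708 bits.)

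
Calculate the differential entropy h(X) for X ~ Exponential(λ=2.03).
0.2920 nats

We have X ~ Exponential(λ=2.03).

The differential entropy measures the uncertainty or information content of the distribution.

For an Exponential distribution with λ=2.03:
h(X) = 0.2920 nats

(In bits, this would be 0.4212 bits.)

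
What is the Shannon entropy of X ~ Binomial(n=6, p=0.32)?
1.5329 nats

We have X ~ Binomial(n=6, p=0.32).

The Shannon entropy measures the uncertainty or information content of the distribution.

For a Binomial distribution with n=6, p=0.32:
H(X) = 1.5329 nats

(In bits, this would be 2.2115 bits.)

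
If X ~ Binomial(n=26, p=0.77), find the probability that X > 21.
0.252928

We have X ~ Binomial(n=26, p=0.77).

P(X > 21) = 1 - P(X ≤ 21)
                = 1 - F(21)
                = 1 - 0.747072
                = 0.252928

So there's approximately a 25.3% chance that X exceeds 21.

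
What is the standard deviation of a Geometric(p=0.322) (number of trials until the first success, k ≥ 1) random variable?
2.5572

We have X ~ Geometric(p=0.322) (number of trials until the first success, k ≥ 1).

For a Geometric distribution with p=0.322 (number of trials until the first success, k ≥ 1):
σ = √Var(X) = 2.5572

The standard deviation is the square root of the variance.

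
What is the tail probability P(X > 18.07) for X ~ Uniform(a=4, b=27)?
0.388261

We have X ~ Uniform(a=4, b=27).

P(X > 18.07) = 1 - P(X ≤ 18.07)
                = 1 - F(18.07)
                = 1 - 0.611739
                = 0.388261

So there's approximately a 38.8% chance that X exceeds 18.07.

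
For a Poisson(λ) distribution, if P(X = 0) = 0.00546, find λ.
λ = 5.2103

For a Poisson(λ) distribution, the PMF at 0 is:
P(X = 0) = λ^0 e^(-λ) / 0! = e^(-λ)

Given P(X = 0) = 0.00546:
e^(-λ) = 0.00546
-λ = ln(0.00546)
λ = -ln(0.00546) = 5.2103

Verification: e^(-5.2103) = 0.00546 ✓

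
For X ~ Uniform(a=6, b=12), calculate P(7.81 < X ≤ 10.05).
0.373333

We have X ~ Uniform(a=6, b=12).

To find P(7.81 < X ≤ 10.05), we use:
P(7.81 < X ≤ 10.05) = P(X ≤ 10.05) - P(X ≤ 7.81)
                 = F(10.05) - F(7.81)
                 = 0.675000 - 0.301667
                 = 0.373333

So there's approximately a 37.3% chance that X falls in this range.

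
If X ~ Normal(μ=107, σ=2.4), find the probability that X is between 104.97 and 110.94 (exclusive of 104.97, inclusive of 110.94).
0.750848

We have X ~ Normal(μ=107, σ=2.4).

To find P(104.97 < X ≤ 110.94), we use:
P(104.97 < X ≤ 110.94) = P(X ≤ 110.94) - P(X ≤ 104.97)
                 = F(110.94) - F(104.97)
                 = 0.949670 - 0.198823
                 = 0.750848

So there's approximately a 75.1% chance that X falls in this range.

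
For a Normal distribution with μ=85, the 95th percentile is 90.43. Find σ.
σ = 3.3012

For X ~ Normal(μ, σ), the p-th percentile satisfies x = μ + z_p × σ,
where z_p = Φ⁻¹(p) is the standard normal quantile.

Step 1: z_{0.95} = Φ⁻¹(0.95) = 1.6449

Step 2: Solve for σ:
90.43 = 85 + 1.6449 × σ
σ = (90.43 - 85) / 1.6449
σ = 5.43 / 1.6449
σ = 3.3012

Verification: μ + z × σ = 85 + 1.6449 × 3.3012 = 90.43 ✓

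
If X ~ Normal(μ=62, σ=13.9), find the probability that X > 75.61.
0.163756

We have X ~ Normal(μ=62, σ=13.9).

P(X > 75.61) = 1 - P(X ≤ 75.61)
                = 1 - F(75.61)
                = 1 - 0.836244
                = 0.163756

So there's approximately a 16.4% chance that X exceeds 75.61.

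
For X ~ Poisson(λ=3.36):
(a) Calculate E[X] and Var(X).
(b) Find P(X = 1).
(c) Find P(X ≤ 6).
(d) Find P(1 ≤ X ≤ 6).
(a) E[X] = 3.3600, Var(X) = 3.3600
(b) P(X = 1) = 0.116710
(c) P(X ≤ 6) = 0.944967
(d) P(1 ≤ X ≤ 6) = 0.910232

We have X ~ Poisson(λ=3.36).

(a) Moments:
E[X] = 3.3600
Var(X) = 3.3600
σ = √Var(X) = 1.8330

(b) Point probability using PMF:
P(X = 1) = 0.116710

(c) Cumulative probability using CDF:
P(X ≤ 6) = F(6) = 0.944967

(d) Range probability:
P(1 ≤ X ≤ 6) = P(X ≤ 6) - P(X ≤ 0)
                   = F(6) - F(0)
                   = 0.944967 - 0.034735
                   = 0.910232

This means approximately 91.0% of outcomes fall in the interval [1, 6].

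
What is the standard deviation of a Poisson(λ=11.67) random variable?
3.4161

We have X ~ Poisson(λ=11.67).

For a Poisson distribution with λ=11.67:
σ = √Var(X) = 3.4161

The standard deviation is the square root of the variance.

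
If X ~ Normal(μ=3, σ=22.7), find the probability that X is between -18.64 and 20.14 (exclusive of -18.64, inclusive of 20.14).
0.604677

We have X ~ Normal(μ=3, σ=22.7).

To find P(-18.64 < X ≤ 20.14), we use:
P(-18.64 < X ≤ 20.14) = P(X ≤ 20.14) - P(X ≤ -18.64)
                 = F(20.14) - F(-18.64)
                 = 0.774895 - 0.170218
                 = 0.604677

So there's approximately a 60.5% chance that X falls in this range.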